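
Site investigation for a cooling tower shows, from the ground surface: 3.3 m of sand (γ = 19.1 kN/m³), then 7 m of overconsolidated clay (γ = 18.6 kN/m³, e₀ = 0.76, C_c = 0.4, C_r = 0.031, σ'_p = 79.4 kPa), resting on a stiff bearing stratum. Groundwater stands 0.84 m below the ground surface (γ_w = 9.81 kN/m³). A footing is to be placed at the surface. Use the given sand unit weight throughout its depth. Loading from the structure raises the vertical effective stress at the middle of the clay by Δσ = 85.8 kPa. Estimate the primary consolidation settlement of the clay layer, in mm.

Mid-depth of clay below the ground surface: z = 3.3 + 7/2 = 6.8 m.
Total vertical stress at mid-clay: σ_v = 19.1×3.3 + 18.6×3.5 = 128.13 kPa.
Pore pressure: u = 9.81×(6.8 − 0.84) = 58.468 kPa.
Initial effective stress: σ'_0 = σ_v − u = 128.13 − 58.468 = 69.662 kPa.
Final effective stress: σ'_f = 69.662 + 85.8 = 155.46 kPa.
σ'_f = 155.46 > σ'_p = 79.4 kPa, so the stress path crosses the preconsolidation pressure — recompression up to σ'_p, then virgin compression beyond:
S_c = H/(1+e₀)·[C_r·log₁₀(σ'_p/σ'_0) + C_c·log₁₀(σ'_f/σ'_p)]
    = 7/1.76 × [0.031×log₁₀(79.4/69.662) + 0.4×log₁₀(155.46/79.4)]
    = 3.9773 × [0.0017616 + 0.11672] = 0.4712 m

S_c ≈ 471 mm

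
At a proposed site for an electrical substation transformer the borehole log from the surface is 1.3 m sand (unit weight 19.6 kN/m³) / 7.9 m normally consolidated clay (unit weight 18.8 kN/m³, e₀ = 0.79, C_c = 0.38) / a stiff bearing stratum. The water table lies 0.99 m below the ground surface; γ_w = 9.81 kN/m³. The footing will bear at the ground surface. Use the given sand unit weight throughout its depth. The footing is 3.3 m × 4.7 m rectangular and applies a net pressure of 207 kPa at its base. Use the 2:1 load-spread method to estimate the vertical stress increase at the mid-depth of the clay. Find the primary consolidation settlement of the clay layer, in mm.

Mid-depth of clay below the ground surface: z = 1.3 + 7.9/2 = 5.25 m.
Total vertical stress at mid-clay: σ_v = 19.6×1.3 + 18.8×3.95 = 99.74 kPa.
Pore pressure: u = 9.81×(5.25 − 0.99) = 41.791 kPa.
Initial effective stress: σ'_0 = σ_v − u = 99.74 − 41.791 = 57.949 kPa.
Stress increase at mid-clay by the 2:1 spreading method:
Δσ = qBL/((B+z)(L+z)) = 207×3.3×4.7/((3.3+5.25)(4.7+5.25)) = 37.739 kPa
Final effective stress: σ'_f = σ'_0 + Δσ = 57.949 + 37.739 = 95.688 kPa.
Normally consolidated clay, so the full stress increment lies on the virgin compression line:
S_c = C_c·H/(1+e₀)·log₁₀(σ'_f/σ'_0) = 0.38×7.9/(1+0.79)×log₁₀(95.688/57.949)
    = 1.6771 × 0.21781 = 0.3653 m

S_c ≈ 365 mm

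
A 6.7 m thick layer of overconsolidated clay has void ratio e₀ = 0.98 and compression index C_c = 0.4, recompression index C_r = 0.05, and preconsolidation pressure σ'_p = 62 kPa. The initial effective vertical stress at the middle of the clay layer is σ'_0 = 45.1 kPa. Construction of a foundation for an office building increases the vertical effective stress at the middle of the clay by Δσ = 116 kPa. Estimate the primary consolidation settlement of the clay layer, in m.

Final effective stress: σ'_f = 45.1 + 116 = 161.1 kPa.
σ'_f = 161.1 > σ'_p = 62 kPa, so the stress path crosses the preconsolidation pressure — recompression up to σ'_p, then virgin compression beyond:
S_c = H/(1+e₀)·[C_r·log₁₀(σ'_p/σ'_0) + C_c·log₁₀(σ'_f/σ'_p)]
    = 6.7/1.98 × [0.05×log₁₀(62/45.1) + 0.4×log₁₀(161.1/62)]
    = 3.3838 × [0.0069108 + 0.16588] = 0.5847 m

S_c ≈ 0.585 m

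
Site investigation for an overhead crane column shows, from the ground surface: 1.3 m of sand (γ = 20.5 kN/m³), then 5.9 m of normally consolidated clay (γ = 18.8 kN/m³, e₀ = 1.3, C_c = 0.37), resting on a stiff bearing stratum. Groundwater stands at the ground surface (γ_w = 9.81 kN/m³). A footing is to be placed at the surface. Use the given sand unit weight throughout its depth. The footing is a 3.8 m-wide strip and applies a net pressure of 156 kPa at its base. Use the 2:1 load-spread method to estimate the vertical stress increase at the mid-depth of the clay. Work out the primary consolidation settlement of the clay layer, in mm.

S_c ≈ 428 mm

Mid-depth of clay below the ground surface: z = 1.3 + 5.9/2 = 4.25 m.
Total vertical stress at mid-clay: σ_v = 20.5×1.3 + 18.8×2.95 = 82.11 kPa.
Pore pressure: u = 9.81×(4.25 − 0) = 41.693 kPa.
Initial effective stress: σ'_0 = σ_v − u = 82.11 − 41.693 = 40.417 kPa.
Stress increase at mid-clay by the 2:1 spreading method:
Δσ = qB/(B+z) = 156×3.8/(3.8+4.25) = 73.64 kPa
Final effective stress: σ'_f = σ'_0 + Δσ = 40.417 + 73.64 = 114.06 kPa.
Normally consolidated clay, so the full stress increment lies on the virgin compression line:
S_c = C_c·H/(1+e₀)·log₁₀(σ'_f/σ'_0) = 0.37×5.9/(1+1.3)×log₁₀(114.06/40.417)
    = 0.94913 × 0.45057 = 0.4276 m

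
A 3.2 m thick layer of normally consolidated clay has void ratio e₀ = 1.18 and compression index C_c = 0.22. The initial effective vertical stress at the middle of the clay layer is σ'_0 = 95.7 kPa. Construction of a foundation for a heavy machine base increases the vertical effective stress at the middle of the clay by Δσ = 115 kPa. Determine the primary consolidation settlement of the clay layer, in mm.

Final effective stress: σ'_f = σ'_0 + Δσ = 95.7 + 115 = 210.7 kPa.
Normally consolidated clay, so the full stress increment lies on the virgin compression line:
S_c = C_c·H/(1+e₀)·log₁₀(σ'_f/σ'_0) = 0.22×3.2/(1+1.18)×log₁₀(210.7/95.7)
    = 0.32294 × 0.34275 = 0.1107 m

S_c ≈ 111 mm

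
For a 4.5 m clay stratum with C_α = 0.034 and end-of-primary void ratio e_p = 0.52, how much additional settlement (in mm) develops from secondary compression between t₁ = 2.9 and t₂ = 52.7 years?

S_s ≈ 127 mm

Secondary compression: S_s = C_α·H/(1+e_p)·log₁₀(t₂/t₁)
S_s = 0.034×4.5/(1+0.52)×log₁₀(52.7/2.9)
    = 0.1007 × 1.259 = 0.1268 m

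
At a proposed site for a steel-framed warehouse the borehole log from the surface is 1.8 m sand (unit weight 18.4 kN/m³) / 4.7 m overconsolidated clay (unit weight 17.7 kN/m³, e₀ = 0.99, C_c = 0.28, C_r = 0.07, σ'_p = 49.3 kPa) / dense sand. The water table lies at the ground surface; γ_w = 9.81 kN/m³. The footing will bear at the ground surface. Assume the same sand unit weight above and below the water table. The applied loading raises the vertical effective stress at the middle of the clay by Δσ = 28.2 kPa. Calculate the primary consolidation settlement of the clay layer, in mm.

S_c ≈ 93.4 mm

Mid-depth of clay below the ground surface: z = 1.8 + 4.7/2 = 4.15 m.
Total vertical stress at mid-clay: σ_v = 18.4×1.8 + 17.7×2.35 = 74.715 kPa.
Pore pressure: u = 9.81×(4.15 − 0) = 40.712 kPa.
Initial effective stress: σ'_0 = σ_v − u = 74.715 − 40.712 = 34.003 kPa.
Final effective stress: σ'_f = 34.003 + 28.2 = 62.203 kPa.
σ'_f = 62.203 > σ'_p = 49.3 kPa, so the stress path crosses the preconsolidation pressure — recompression up to σ'_p, then virgin compression beyond:
S_c = H/(1+e₀)·[C_r·log₁₀(σ'_p/σ'_0) + C_c·log₁₀(σ'_f/σ'_p)]
    = 4.7/1.99 × [0.07×log₁₀(49.3/34.003) + 0.28×log₁₀(62.203/49.3)]
    = 2.3618 × [0.011293 + 0.02827] = 0.09344 m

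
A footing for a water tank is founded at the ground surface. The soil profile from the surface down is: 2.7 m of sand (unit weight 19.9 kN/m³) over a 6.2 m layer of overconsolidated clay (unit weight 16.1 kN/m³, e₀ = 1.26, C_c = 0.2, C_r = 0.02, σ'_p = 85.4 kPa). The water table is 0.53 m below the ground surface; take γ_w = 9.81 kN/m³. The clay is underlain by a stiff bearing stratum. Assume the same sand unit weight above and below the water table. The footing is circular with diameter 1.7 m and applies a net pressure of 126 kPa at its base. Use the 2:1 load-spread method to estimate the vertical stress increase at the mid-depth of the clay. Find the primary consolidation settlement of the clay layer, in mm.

Mid-depth of clay below the ground surface: z = 2.7 + 6.2/2 = 5.8 m.
Total vertical stress at mid-clay: σ_v = 19.9×2.7 + 16.1×3.1 = 103.64 kPa.
Pore pressure: u = 9.81×(5.8 − 0.53) = 51.699 kPa.
Initial effective stress: σ'_0 = σ_v − u = 103.64 − 51.699 = 51.941 kPa.
Stress increase at mid-clay by the 2:1 spreading method:
Δσ ≈ qD²/(D+z)² = 126×1.7²/(1.7+5.8)² = 6.4736 kPa
Final effective stress: σ'_f = 51.941 + 6.4736 = 58.415 kPa.
σ'_f = 58.415 ≤ σ'_p = 85.4 kPa, so the clay remains overconsolidated and only the recompression index applies:
S_c = C_r·H/(1+e₀)·log₁₀(σ'_f/σ'_0) = 0.02×6.2/2.26×log₁₀(58.415/51.941)
    = 0.054868 × 0.051014 = 0.002799 m

S_c ≈ 2.8 mm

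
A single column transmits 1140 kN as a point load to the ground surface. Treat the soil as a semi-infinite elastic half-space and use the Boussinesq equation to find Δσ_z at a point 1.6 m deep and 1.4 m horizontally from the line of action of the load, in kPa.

Δσ_z ≈ 51.3 kPa

Boussinesq vertical stress below a point load on an elastic half-space:
Δσ_z = 3P/(2πz²) · [1 + (r/z)²]^(−5/2)
r/z = 1.4/1.6 = 0.875; [1+(r/z)²]^(−5/2) = 0.24141.
Δσ_z = 3×1140/(2π×1.6²) × 0.24141 = 212.62 × 0.24141 = 51.33 kPa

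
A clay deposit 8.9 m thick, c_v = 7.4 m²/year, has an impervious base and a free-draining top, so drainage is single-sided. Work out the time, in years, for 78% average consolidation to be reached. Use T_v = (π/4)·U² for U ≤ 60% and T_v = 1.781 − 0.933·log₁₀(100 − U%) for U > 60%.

t ≈ 5.66 years

Drainage path length: H_d = H = 8.9 m (single drainage).
U > 60%: T_v = 1.781 − 0.933·log₁₀(100 − 78) = 0.52852.
t = T_v·H_d²/c_v = 0.52852×8.9²/7.4 = 5.657 years.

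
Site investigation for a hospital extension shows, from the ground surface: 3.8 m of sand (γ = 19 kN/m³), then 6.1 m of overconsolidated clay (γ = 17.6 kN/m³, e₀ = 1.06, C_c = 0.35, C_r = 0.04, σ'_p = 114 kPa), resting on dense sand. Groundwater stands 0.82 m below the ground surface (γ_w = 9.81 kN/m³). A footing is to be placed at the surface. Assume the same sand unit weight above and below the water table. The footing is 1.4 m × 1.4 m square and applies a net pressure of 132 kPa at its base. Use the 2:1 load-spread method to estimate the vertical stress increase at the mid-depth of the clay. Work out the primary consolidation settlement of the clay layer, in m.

S_c ≈ 0.00285 m

Mid-depth of clay below the ground surface: z = 3.8 + 6.1/2 = 6.85 m.
Total vertical stress at mid-clay: σ_v = 19×3.8 + 17.6×3.05 = 125.88 kPa.
Pore pressure: u = 9.81×(6.85 − 0.82) = 59.154 kPa.
Initial effective stress: σ'_0 = σ_v − u = 125.88 − 59.154 = 66.726 kPa.
Stress increase at mid-clay by the 2:1 spreading method:
Δσ = qBL/((B+z)(L+z)) = 132×1.4×1.4/((1.4+6.85)(1.4+6.85)) = 3.8012 kPa
Final effective stress: σ'_f = 66.726 + 3.8012 = 70.527 kPa.
σ'_f = 70.527 ≤ σ'_p = 114 kPa, so the clay remains overconsolidated and only the recompression index applies:
S_c = C_r·H/(1+e₀)·log₁₀(σ'_f/σ'_0) = 0.04×6.1/2.06×log₁₀(70.527/66.726)
    = 0.11845 × 0.02406 = 0.00285 m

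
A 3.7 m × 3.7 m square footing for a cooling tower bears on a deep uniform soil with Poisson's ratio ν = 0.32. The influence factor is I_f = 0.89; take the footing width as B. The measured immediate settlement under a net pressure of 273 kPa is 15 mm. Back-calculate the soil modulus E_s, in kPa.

E_s ≈ 53800 kPa

S_e = q·B·(1−ν²)/E_s · I_f  ⇒  E_s = q·B·(1−ν²)·I_f / S_e.
E_s = 273 × 3.7 × 0.8976 × 0.89 / 0.015 = 53800 kPa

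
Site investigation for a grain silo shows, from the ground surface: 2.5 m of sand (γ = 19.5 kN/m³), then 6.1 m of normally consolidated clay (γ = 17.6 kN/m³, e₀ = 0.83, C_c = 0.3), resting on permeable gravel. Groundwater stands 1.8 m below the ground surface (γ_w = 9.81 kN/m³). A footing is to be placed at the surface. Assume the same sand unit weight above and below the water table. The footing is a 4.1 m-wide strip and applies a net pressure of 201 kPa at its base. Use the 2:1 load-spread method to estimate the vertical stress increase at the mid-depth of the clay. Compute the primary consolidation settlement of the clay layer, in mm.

S_c ≈ 362 mm

Mid-depth of clay below the ground surface: z = 2.5 + 6.1/2 = 5.55 m.
Total vertical stress at mid-clay: σ_v = 19.5×2.5 + 17.6×3.05 = 102.43 kPa.
Pore pressure: u = 9.81×(5.55 − 1.8) = 36.788 kPa.
Initial effective stress: σ'_0 = σ_v − u = 102.43 − 36.788 = 65.642 kPa.
Stress increase at mid-clay by the 2:1 spreading method:
Δσ = qB/(B+z) = 201×4.1/(4.1+5.55) = 85.399 kPa
Final effective stress: σ'_f = σ'_0 + Δσ = 65.642 + 85.399 = 151.04 kPa.
Normally consolidated clay, so the full stress increment lies on the virgin compression line:
S_c = C_c·H/(1+e₀)·log₁₀(σ'_f/σ'_0) = 0.3×6.1/(1+0.83)×log₁₀(151.04/65.642)
    = 1 × 0.36191 = 0.3619 m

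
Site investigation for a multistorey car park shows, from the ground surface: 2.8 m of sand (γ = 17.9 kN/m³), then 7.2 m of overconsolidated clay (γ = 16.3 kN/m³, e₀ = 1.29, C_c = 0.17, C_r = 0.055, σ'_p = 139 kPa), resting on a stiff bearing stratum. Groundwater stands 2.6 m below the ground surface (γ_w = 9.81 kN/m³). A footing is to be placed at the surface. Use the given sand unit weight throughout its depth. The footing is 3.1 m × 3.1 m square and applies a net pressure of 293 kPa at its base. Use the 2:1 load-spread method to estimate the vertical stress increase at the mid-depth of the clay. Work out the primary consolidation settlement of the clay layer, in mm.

Mid-depth of clay below the ground surface: z = 2.8 + 7.2/2 = 6.4 m.
Total vertical stress at mid-clay: σ_v = 17.9×2.8 + 16.3×3.6 = 108.8 kPa.
Pore pressure: u = 9.81×(6.4 − 2.6) = 37.278 kPa.
Initial effective stress: σ'_0 = σ_v − u = 108.8 − 37.278 = 71.522 kPa.
Stress increase at mid-clay by the 2:1 spreading method:
Δσ = qBL/((B+z)(L+z)) = 293×3.1×3.1/((3.1+6.4)(3.1+6.4)) = 31.199 kPa
Final effective stress: σ'_f = 71.522 + 31.199 = 102.72 kPa.
σ'_f = 102.72 ≤ σ'_p = 139 kPa, so the clay remains overconsolidated and only the recompression index applies:
S_c = C_r·H/(1+e₀)·log₁₀(σ'_f/σ'_0) = 0.055×7.2/2.29×log₁₀(102.72/71.522)
    = 0.17293 × 0.15722 = 0.02719 m

S_c ≈ 27.2 mm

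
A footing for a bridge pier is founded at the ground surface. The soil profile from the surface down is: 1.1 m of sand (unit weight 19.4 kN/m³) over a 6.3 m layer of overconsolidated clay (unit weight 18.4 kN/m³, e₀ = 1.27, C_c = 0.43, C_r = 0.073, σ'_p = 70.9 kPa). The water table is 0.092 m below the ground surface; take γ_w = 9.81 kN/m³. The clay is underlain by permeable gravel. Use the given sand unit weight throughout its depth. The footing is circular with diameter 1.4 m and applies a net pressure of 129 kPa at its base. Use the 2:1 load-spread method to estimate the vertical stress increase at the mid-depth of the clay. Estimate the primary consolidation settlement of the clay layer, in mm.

S_c ≈ 16.5 mm

Mid-depth of clay below the ground surface: z = 1.1 + 6.3/2 = 4.25 m.
Total vertical stress at mid-clay: σ_v = 19.4×1.1 + 18.4×3.15 = 79.3 kPa.
Pore pressure: u = 9.81×(4.25 − 0.092) = 40.79 kPa.
Initial effective stress: σ'_0 = σ_v − u = 79.3 − 40.79 = 38.51 kPa.
Stress increase at mid-clay by the 2:1 spreading method:
Δσ ≈ qD²/(D+z)² = 129×1.4²/(1.4+4.25)² = 7.9204 kPa
Final effective stress: σ'_f = 38.51 + 7.9204 = 46.43 kPa.
σ'_f = 46.43 ≤ σ'_p = 70.9 kPa, so the clay remains overconsolidated and only the recompression index applies:
S_c = C_r·H/(1+e₀)·log₁₀(σ'_f/σ'_0) = 0.073×6.3/2.27×log₁₀(46.43/38.51)
    = 0.2026 × 0.081225 = 0.01646 m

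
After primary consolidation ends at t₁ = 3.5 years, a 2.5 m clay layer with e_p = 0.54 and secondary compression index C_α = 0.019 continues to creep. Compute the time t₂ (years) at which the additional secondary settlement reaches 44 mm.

S_s = C_α·H/(1+e_p)·log₁₀(t₂/t₁) ⇒ log₁₀(t₂/t₁) = S_s·(1+e_p)/(C_α·H).
log₁₀(t₂/t₁) = 0.044 × (1+0.54) / (0.019×2.5) = 1.427
t₂ = t₁ × 10^1.427 = 3.5 × 26.7 = 93.45 years

t₂ ≈ 93.5 years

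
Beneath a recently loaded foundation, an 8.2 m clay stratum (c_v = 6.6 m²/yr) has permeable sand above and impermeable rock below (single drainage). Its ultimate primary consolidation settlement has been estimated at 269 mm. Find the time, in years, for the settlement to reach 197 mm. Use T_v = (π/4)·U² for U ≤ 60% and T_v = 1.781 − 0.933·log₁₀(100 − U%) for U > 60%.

t ≈ 4.58 years

Drainage path length: H_d = H = 8.2 m (single drainage).
U = S(t)/S_ult = 197/269 = 0.7323.
U > 60%: T_v = 1.781 − 0.933·log₁₀(100 − 73.234) = 0.44907.
t = T_v·H_d²/c_v = 0.44907×8.2²/6.6 = 4.575 years.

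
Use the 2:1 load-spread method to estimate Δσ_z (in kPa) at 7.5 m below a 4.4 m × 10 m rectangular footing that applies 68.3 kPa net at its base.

By the 2:1 method the load spreads at 1 horizontal : 2 vertical, so at depth z the loaded area has grown by z in each plan dimension:
Δσ = qBL/((B+z)(L+z)) = 68.3×4.4×10/((4.4+7.5)(10+7.5)) = 14.431 kPa

Δσ_z ≈ 14.4 kPa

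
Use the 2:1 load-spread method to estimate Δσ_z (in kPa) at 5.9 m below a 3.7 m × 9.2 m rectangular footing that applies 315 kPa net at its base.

By the 2:1 method the load spreads at 1 horizontal : 2 vertical, so at depth z the loaded area has grown by z in each plan dimension:
Δσ = qBL/((B+z)(L+z)) = 315×3.7×9.2/((3.7+5.9)(9.2+5.9)) = 73.969 kPa

Δσ_z ≈ 74 kPa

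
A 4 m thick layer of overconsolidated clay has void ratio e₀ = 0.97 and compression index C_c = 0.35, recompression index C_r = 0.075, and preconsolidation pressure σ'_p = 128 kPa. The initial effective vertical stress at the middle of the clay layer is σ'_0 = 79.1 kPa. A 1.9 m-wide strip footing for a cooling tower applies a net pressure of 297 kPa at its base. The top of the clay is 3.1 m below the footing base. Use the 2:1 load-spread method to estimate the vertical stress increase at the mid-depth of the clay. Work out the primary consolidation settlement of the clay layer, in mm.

S_c ≈ 100 mm

Mid-depth of clay below the footing base: z = 3.1 + 4/2 = 5.1 m.
Stress increase at mid-clay by the 2:1 spreading method:
Δσ = qB/(B+z) = 297×1.9/(1.9+5.1) = 80.614 kPa
Final effective stress: σ'_f = 79.1 + 80.614 = 159.71 kPa.
σ'_f = 159.71 > σ'_p = 128 kPa, so the stress path crosses the preconsolidation pressure — recompression up to σ'_p, then virgin compression beyond:
S_c = H/(1+e₀)·[C_r·log₁₀(σ'_p/σ'_0) + C_c·log₁₀(σ'_f/σ'_p)]
    = 4/1.97 × [0.075×log₁₀(128/79.1) + 0.35×log₁₀(159.71/128)]
    = 2.0305 × [0.015678 + 0.033643] = 0.1001 m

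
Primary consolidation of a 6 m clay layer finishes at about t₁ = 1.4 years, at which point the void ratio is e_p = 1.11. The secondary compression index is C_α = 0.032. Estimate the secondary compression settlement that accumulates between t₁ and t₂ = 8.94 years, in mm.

S_s ≈ 73.3 mm

Secondary compression: S_s = C_α·H/(1+e_p)·log₁₀(t₂/t₁)
S_s = 0.032×6/(1+1.11)×log₁₀(8.94/1.4)
    = 0.091 × 0.8052 = 0.07327 m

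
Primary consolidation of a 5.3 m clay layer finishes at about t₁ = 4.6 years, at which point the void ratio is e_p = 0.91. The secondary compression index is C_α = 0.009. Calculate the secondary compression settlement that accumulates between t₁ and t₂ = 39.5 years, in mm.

Secondary compression: S_s = C_α·H/(1+e_p)·log₁₀(t₂/t₁)
S_s = 0.009×5.3/(1+0.91)×log₁₀(39.5/4.6)
    = 0.02497 × 0.9338 = 0.02332 m

S_s ≈ 23.3 mm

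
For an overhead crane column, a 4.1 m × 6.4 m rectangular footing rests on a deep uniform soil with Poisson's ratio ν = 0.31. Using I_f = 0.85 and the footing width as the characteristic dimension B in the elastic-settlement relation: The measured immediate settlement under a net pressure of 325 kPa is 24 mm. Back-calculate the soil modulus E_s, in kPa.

E_s ≈ 42700 kPa

S_e = q·B·(1−ν²)/E_s · I_f  ⇒  E_s = q·B·(1−ν²)·I_f / S_e.
E_s = 325 × 4.1 × 0.9039 × 0.85 / 0.024 = 42660 kPa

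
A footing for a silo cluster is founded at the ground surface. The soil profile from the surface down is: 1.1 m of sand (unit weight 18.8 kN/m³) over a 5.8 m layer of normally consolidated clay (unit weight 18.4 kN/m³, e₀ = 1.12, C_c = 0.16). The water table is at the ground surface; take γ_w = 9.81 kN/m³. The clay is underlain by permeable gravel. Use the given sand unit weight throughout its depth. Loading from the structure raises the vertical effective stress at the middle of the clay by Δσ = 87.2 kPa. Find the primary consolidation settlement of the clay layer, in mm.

Mid-depth of clay below the ground surface: z = 1.1 + 5.8/2 = 4 m.
Total vertical stress at mid-clay: σ_v = 18.8×1.1 + 18.4×2.9 = 74.04 kPa.
Pore pressure: u = 9.81×(4 − 0) = 39.24 kPa.
Initial effective stress: σ'_0 = σ_v − u = 74.04 − 39.24 = 34.8 kPa.
Final effective stress: σ'_f = σ'_0 + Δσ = 34.8 + 87.2 = 122 kPa.
Normally consolidated clay, so the full stress increment lies on the virgin compression line:
S_c = C_c·H/(1+e₀)·log₁₀(σ'_f/σ'_0) = 0.16×5.8/(1+1.12)×log₁₀(122/34.8)
    = 0.43774 × 0.54478 = 0.2385 m

S_c ≈ 238 mm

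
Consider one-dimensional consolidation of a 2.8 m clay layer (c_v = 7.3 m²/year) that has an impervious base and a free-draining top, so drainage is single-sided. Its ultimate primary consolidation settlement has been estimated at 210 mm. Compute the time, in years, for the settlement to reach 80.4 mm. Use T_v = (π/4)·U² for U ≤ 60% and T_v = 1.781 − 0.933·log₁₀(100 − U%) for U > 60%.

Drainage path length: H_d = H = 2.8 m (single drainage).
U = S(t)/S_ult = 80.4/210 = 0.3829.
U ≤ 60%: T_v = (π/4)·U² = (π/4)×0.38286² = 0.11512.
t = T_v·H_d²/c_v = 0.11512×2.8²/7.3 = 0.1236 years.

t ≈ 0.124 years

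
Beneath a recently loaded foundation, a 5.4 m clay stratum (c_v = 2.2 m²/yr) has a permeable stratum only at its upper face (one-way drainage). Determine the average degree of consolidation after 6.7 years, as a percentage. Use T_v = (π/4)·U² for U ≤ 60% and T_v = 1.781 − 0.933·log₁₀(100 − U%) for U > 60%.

U ≈ 76.7 %

Drainage path length: H_d = H = 5.4 m (single drainage).
T_v = c_v·t/H_d² = 2.2×6.7/5.4² = 0.50549.
T_v = 0.50549 corresponds to the U > 60% branch:
U = 1 − 10^((1.781 − T_v)/0.933)/100 = 0.7671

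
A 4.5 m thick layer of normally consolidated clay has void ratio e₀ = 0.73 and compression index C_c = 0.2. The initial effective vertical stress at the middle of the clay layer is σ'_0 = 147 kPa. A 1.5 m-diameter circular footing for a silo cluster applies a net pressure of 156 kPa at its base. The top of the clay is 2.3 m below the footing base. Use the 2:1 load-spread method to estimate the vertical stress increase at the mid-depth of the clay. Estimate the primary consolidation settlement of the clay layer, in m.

Mid-depth of clay below the footing base: z = 2.3 + 4.5/2 = 4.55 m.
Stress increase at mid-clay by the 2:1 spreading method:
Δσ ≈ qD²/(D+z)² = 156×1.5²/(1.5+4.55)² = 9.5895 kPa
Final effective stress: σ'_f = σ'_0 + Δσ = 147 + 9.5895 = 156.59 kPa.
Normally consolidated clay, so the full stress increment lies on the virgin compression line:
S_c = C_c·H/(1+e₀)·log₁₀(σ'_f/σ'_0) = 0.2×4.5/(1+0.73)×log₁₀(156.59/147)
    = 0.52023 × 0.027447 = 0.01428 m

S_c ≈ 0.0143 m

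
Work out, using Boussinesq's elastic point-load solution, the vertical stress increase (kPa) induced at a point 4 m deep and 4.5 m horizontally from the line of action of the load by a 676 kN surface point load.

Boussinesq vertical stress below a point load on an elastic half-space:
Δσ_z = 3P/(2πz²) · [1 + (r/z)²]^(−5/2)
r/z = 4.5/4 = 1.125; [1+(r/z)²]^(−5/2) = 0.12943.
Δσ_z = 3×676/(2π×4²) × 0.12943 = 20.173 × 0.12943 = 2.611 kPa

Δσ_z ≈ 2.61 kPa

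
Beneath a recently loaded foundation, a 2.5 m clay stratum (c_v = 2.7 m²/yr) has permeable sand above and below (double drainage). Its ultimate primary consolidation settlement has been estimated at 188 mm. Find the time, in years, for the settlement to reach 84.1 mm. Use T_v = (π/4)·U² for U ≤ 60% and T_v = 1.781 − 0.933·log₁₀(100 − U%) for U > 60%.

t ≈ 0.091 years

Drainage path length: H_d = H/2 = 1.25 m (double drainage).
U = S(t)/S_ult = 84.1/188 = 0.4473.
U ≤ 60%: T_v = (π/4)·U² = (π/4)×0.44734² = 0.15717.
t = T_v·H_d²/c_v = 0.15717×1.25²/2.7 = 0.09095 years.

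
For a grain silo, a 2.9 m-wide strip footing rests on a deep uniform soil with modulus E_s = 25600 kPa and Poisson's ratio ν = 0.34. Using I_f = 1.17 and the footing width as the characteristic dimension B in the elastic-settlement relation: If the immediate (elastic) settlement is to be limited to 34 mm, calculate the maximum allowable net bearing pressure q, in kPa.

q ≈ 290 kPa

S_e = q·B·(1−ν²)/E_s · I_f  ⇒  q = S_e·E_s / (B·(1−ν²)·I_f).
q = 0.034 × 25600 / (2.9 × 0.8844 × 1.17) = 290.1 kPa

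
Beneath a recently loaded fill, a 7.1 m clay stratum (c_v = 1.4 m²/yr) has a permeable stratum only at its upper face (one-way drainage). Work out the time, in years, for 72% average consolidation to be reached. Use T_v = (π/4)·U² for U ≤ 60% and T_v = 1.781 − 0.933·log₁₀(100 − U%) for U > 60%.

Drainage path length: H_d = H = 7.1 m (single drainage).
U > 60%: T_v = 1.781 − 0.933·log₁₀(100 − 72) = 0.4308.
t = T_v·H_d²/c_v = 0.4308×7.1²/1.4 = 15.51 years.

t ≈ 15.5 years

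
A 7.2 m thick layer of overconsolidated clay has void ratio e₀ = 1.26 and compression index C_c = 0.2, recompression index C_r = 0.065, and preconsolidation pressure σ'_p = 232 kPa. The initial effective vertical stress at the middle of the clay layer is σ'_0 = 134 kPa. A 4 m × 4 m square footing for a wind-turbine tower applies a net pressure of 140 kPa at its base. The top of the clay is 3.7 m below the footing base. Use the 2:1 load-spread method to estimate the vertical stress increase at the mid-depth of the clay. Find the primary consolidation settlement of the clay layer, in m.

S_c ≈ 0.0111 m

Mid-depth of clay below the footing base: z = 3.7 + 7.2/2 = 7.3 m.
Stress increase at mid-clay by the 2:1 spreading method:
Δσ = qBL/((B+z)(L+z)) = 140×4×4/((4+7.3)(4+7.3)) = 17.542 kPa
Final effective stress: σ'_f = 134 + 17.542 = 151.54 kPa.
σ'_f = 151.54 ≤ σ'_p = 232 kPa, so the clay remains overconsolidated and only the recompression index applies:
S_c = C_r·H/(1+e₀)·log₁₀(σ'_f/σ'_0) = 0.065×7.2/2.26×log₁₀(151.54/134)
    = 0.20708 × 0.053422 = 0.01106 m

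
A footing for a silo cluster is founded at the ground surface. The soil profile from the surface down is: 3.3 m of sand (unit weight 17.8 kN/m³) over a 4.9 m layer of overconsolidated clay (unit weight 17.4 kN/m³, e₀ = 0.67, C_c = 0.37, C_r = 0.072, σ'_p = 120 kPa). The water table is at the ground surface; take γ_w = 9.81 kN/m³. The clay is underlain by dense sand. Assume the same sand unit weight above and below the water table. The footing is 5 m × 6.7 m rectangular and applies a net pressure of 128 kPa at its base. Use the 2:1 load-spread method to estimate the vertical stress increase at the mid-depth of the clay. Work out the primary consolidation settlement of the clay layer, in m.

S_c ≈ 0.0494 m

Mid-depth of clay below the ground surface: z = 3.3 + 4.9/2 = 5.75 m.
Total vertical stress at mid-clay: σ_v = 17.8×3.3 + 17.4×2.45 = 101.37 kPa.
Pore pressure: u = 9.81×(5.75 − 0) = 56.408 kPa.
Initial effective stress: σ'_0 = σ_v − u = 101.37 − 56.408 = 44.962 kPa.
Stress increase at mid-clay by the 2:1 spreading method:
Δσ = qBL/((B+z)(L+z)) = 128×5×6.7/((5+5.75)(6.7+5.75)) = 32.039 kPa
Final effective stress: σ'_f = 44.962 + 32.039 = 77.001 kPa.
σ'_f = 77.001 ≤ σ'_p = 120 kPa, so the clay remains overconsolidated and only the recompression index applies:
S_c = C_r·H/(1+e₀)·log₁₀(σ'_f/σ'_0) = 0.072×4.9/1.67×log₁₀(77.001/44.962)
    = 0.21126 × 0.23365 = 0.04936 m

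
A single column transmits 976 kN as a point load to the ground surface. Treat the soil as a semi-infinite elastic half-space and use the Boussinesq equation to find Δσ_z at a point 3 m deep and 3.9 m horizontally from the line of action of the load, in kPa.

Boussinesq vertical stress below a point load on an elastic half-space:
Δσ_z = 3P/(2πz²) · [1 + (r/z)²]^(−5/2)
r/z = 3.9/3 = 1.3; [1+(r/z)²]^(−5/2) = 0.08426.
Δσ_z = 3×976/(2π×3²) × 0.08426 = 51.778 × 0.08426 = 4.363 kPa

Δσ_z ≈ 4.36 kPa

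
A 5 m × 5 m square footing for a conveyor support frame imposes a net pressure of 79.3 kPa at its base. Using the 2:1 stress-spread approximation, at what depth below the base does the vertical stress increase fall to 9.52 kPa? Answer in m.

z ≈ 9.43 m

2:1 spreading — at depth z the loaded area has grown by z in each plan dimension:
qB²/(B+z)² = Δσ_z ⇒ z = B(√(q/Δσ_z) − 1) = 5×(√(79.3/9.52) − 1) = 9.431 m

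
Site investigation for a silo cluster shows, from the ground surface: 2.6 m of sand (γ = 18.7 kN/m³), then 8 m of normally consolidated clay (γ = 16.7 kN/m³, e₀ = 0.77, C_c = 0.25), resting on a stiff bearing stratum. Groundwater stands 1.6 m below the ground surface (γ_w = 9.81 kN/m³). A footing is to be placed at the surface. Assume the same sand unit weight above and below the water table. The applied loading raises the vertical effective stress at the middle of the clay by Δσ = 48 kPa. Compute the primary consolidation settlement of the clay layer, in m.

Mid-depth of clay below the ground surface: z = 2.6 + 8/2 = 6.6 m.
Total vertical stress at mid-clay: σ_v = 18.7×2.6 + 16.7×4 = 115.42 kPa.
Pore pressure: u = 9.81×(6.6 − 1.6) = 49.05 kPa.
Initial effective stress: σ'_0 = σ_v − u = 115.42 − 49.05 = 66.37 kPa.
Final effective stress: σ'_f = σ'_0 + Δσ = 66.37 + 48 = 114.37 kPa.
Normally consolidated clay, so the full stress increment lies on the virgin compression line:
S_c = C_c·H/(1+e₀)·log₁₀(σ'_f/σ'_0) = 0.25×8/(1+0.77)×log₁₀(114.37/66.37)
    = 1.1299 × 0.23634 = 0.267 m

S_c ≈ 0.267 m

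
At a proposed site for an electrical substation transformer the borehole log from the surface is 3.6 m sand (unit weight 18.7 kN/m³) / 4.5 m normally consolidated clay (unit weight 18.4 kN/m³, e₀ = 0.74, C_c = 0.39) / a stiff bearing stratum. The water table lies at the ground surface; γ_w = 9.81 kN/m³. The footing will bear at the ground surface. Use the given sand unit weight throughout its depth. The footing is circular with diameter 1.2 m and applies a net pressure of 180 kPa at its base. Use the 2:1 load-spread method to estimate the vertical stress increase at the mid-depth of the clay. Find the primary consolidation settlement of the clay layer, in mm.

S_c ≈ 42.4 mm

Mid-depth of clay below the ground surface: z = 3.6 + 4.5/2 = 5.85 m.
Total vertical stress at mid-clay: σ_v = 18.7×3.6 + 18.4×2.25 = 108.72 kPa.
Pore pressure: u = 9.81×(5.85 − 0) = 57.389 kPa.
Initial effective stress: σ'_0 = σ_v − u = 108.72 − 57.389 = 51.331 kPa.
Stress increase at mid-clay by the 2:1 spreading method:
Δσ ≈ qD²/(D+z)² = 180×1.2²/(1.2+5.85)² = 5.215 kPa
Final effective stress: σ'_f = σ'_0 + Δσ = 51.331 + 5.215 = 56.546 kPa.
Normally consolidated clay, so the full stress increment lies on the virgin compression line:
S_c = C_c·H/(1+e₀)·log₁₀(σ'_f/σ'_0) = 0.39×4.5/(1+0.74)×log₁₀(56.546/51.331)
    = 1.0086 × 0.042022 = 0.04238 m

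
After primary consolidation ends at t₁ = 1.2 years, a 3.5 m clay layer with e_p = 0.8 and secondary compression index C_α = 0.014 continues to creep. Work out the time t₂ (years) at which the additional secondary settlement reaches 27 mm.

S_s = C_α·H/(1+e_p)·log₁₀(t₂/t₁) ⇒ log₁₀(t₂/t₁) = S_s·(1+e_p)/(C_α·H).
log₁₀(t₂/t₁) = 0.027 × (1+0.8) / (0.014×3.5) = 0.9918
t₂ = t₁ × 10^0.9918 = 1.2 × 9.814 = 11.78 years

t₂ ≈ 11.8 years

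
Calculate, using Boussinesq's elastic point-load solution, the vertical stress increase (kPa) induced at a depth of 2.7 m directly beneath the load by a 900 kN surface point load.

Boussinesq vertical stress below a point load on an elastic half-space:
Δσ_z = 3P/(2πz²) · [1 + (r/z)²]^(−5/2)
r/z = 0/2.7 = 0; [1+(r/z)²]^(−5/2) = 1.
Δσ_z = 3×900/(2π×2.7²) × 1 = 58.946 × 1 = 58.95 kPa

Δσ_z ≈ 58.9 kPa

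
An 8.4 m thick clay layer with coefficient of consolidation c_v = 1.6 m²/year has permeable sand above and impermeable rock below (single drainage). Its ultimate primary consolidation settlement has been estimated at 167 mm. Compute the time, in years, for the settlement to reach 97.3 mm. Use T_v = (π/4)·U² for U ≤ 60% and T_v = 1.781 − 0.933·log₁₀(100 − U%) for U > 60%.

Drainage path length: H_d = H = 8.4 m (single drainage).
U = S(t)/S_ult = 97.3/167 = 0.5826.
U ≤ 60%: T_v = (π/4)·U² = (π/4)×0.58263² = 0.26661.
t = T_v·H_d²/c_v = 0.26661×8.4²/1.6 = 11.76 years.

t ≈ 11.8 years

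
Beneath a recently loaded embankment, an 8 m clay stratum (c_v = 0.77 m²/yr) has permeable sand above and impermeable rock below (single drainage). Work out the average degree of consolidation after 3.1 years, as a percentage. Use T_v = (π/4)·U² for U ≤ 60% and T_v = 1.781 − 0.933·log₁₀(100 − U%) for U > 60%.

Drainage path length: H_d = H = 8 m (single drainage).
T_v = c_v·t/H_d² = 0.77×3.1/8² = 0.037297.
T_v = 0.037297 corresponds to the U ≤ 60% branch:
U = √(4T_v/π) = 0.2179

U ≈ 21.8 %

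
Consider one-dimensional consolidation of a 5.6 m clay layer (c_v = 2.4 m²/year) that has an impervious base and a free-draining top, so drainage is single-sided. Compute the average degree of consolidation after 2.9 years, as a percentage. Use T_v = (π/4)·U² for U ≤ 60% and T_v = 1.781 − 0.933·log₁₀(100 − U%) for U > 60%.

Drainage path length: H_d = H = 5.6 m (single drainage).
T_v = c_v·t/H_d² = 2.4×2.9/5.6² = 0.22194.
T_v = 0.22194 corresponds to the U ≤ 60% branch:
U = √(4T_v/π) = 0.5316

U ≈ 53.2 %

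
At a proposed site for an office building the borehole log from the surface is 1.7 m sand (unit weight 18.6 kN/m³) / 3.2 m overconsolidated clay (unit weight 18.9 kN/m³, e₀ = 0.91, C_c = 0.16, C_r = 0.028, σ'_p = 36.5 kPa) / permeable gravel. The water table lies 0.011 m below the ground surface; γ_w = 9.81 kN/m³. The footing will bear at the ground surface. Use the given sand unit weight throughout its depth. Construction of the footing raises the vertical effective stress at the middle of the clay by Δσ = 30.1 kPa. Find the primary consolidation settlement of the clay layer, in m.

S_c ≈ 0.0615 m

Mid-depth of clay below the ground surface: z = 1.7 + 3.2/2 = 3.3 m.
Total vertical stress at mid-clay: σ_v = 18.6×1.7 + 18.9×1.6 = 61.86 kPa.
Pore pressure: u = 9.81×(3.3 − 0.011) = 32.265 kPa.
Initial effective stress: σ'_0 = σ_v − u = 61.86 − 32.265 = 29.595 kPa.
Final effective stress: σ'_f = 29.595 + 30.1 = 59.695 kPa.
σ'_f = 59.695 > σ'_p = 36.5 kPa, so the stress path crosses the preconsolidation pressure — recompression up to σ'_p, then virgin compression beyond:
S_c = H/(1+e₀)·[C_r·log₁₀(σ'_p/σ'_0) + C_c·log₁₀(σ'_f/σ'_p)]
    = 3.2/1.91 × [0.028×log₁₀(36.5/29.595) + 0.16×log₁₀(59.695/36.5)]
    = 1.6754 × [0.0025501 + 0.034183] = 0.06154 m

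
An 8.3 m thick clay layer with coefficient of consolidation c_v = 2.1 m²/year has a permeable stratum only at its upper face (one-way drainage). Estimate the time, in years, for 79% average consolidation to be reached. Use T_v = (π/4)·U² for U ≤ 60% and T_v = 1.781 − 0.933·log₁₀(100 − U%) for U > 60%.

t ≈ 18 years

Drainage path length: H_d = H = 8.3 m (single drainage).
U > 60%: T_v = 1.781 − 0.933·log₁₀(100 − 79) = 0.54737.
t = T_v·H_d²/c_v = 0.54737×8.3²/2.1 = 17.96 years.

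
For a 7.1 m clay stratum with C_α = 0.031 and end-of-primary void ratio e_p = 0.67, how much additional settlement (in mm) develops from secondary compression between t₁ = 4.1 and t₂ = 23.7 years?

Secondary compression: S_s = C_α·H/(1+e_p)·log₁₀(t₂/t₁)
S_s = 0.031×7.1/(1+0.67)×log₁₀(23.7/4.1)
    = 0.1318 × 0.762 = 0.1004 m

S_s ≈ 100 mm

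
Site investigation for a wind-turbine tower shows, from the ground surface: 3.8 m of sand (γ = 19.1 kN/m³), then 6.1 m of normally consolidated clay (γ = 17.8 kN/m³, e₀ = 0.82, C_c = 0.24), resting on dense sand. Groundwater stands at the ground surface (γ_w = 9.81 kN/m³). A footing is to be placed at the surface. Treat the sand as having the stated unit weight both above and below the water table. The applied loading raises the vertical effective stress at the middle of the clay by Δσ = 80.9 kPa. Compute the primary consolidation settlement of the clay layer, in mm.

Mid-depth of clay below the ground surface: z = 3.8 + 6.1/2 = 6.85 m.
Total vertical stress at mid-clay: σ_v = 19.1×3.8 + 17.8×3.05 = 126.87 kPa.
Pore pressure: u = 9.81×(6.85 − 0) = 67.198 kPa.
Initial effective stress: σ'_0 = σ_v − u = 126.87 − 67.198 = 59.672 kPa.
Final effective stress: σ'_f = σ'_0 + Δσ = 59.672 + 80.9 = 140.57 kPa.
Normally consolidated clay, so the full stress increment lies on the virgin compression line:
S_c = C_c·H/(1+e₀)·log₁₀(σ'_f/σ'_0) = 0.24×6.1/(1+0.82)×log₁₀(140.57/59.672)
    = 0.8044 × 0.37212 = 0.2993 m

S_c ≈ 299 mm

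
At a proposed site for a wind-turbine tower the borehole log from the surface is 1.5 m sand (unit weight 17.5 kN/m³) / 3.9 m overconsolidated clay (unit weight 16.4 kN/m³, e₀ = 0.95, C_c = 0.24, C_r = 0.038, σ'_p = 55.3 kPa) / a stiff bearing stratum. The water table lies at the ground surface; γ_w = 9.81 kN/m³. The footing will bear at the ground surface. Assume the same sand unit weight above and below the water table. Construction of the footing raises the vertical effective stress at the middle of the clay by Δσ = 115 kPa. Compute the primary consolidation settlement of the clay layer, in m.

S_c ≈ 0.22 m

Mid-depth of clay below the ground surface: z = 1.5 + 3.9/2 = 3.45 m.
Total vertical stress at mid-clay: σ_v = 17.5×1.5 + 16.4×1.95 = 58.23 kPa.
Pore pressure: u = 9.81×(3.45 − 0) = 33.845 kPa.
Initial effective stress: σ'_0 = σ_v − u = 58.23 − 33.845 = 24.385 kPa.
Final effective stress: σ'_f = 24.385 + 115 = 139.38 kPa.
σ'_f = 139.38 > σ'_p = 55.3 kPa, so the stress path crosses the preconsolidation pressure — recompression up to σ'_p, then virgin compression beyond:
S_c = H/(1+e₀)·[C_r·log₁₀(σ'_p/σ'_0) + C_c·log₁₀(σ'_f/σ'_p)]
    = 3.9/1.95 × [0.038×log₁₀(55.3/24.385) + 0.24×log₁₀(139.38/55.3)]
    = 2 × [0.013513 + 0.096354] = 0.2197 m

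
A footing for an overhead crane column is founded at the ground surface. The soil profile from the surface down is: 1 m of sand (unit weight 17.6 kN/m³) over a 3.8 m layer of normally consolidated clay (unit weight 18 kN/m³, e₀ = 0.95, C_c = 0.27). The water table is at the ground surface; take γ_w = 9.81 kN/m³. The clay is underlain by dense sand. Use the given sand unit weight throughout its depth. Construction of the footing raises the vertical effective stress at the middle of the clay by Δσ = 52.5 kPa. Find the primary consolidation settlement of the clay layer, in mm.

S_c ≈ 269 mm

Mid-depth of clay below the ground surface: z = 1 + 3.8/2 = 2.9 m.
Total vertical stress at mid-clay: σ_v = 17.6×1 + 18×1.9 = 51.8 kPa.
Pore pressure: u = 9.81×(2.9 − 0) = 28.449 kPa.
Initial effective stress: σ'_0 = σ_v − u = 51.8 − 28.449 = 23.351 kPa.
Final effective stress: σ'_f = σ'_0 + Δσ = 23.351 + 52.5 = 75.851 kPa.
Normally consolidated clay, so the full stress increment lies on the virgin compression line:
S_c = C_c·H/(1+e₀)·log₁₀(σ'_f/σ'_0) = 0.27×3.8/(1+0.95)×log₁₀(75.851/23.351)
    = 0.52615 × 0.51166 = 0.2692 m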